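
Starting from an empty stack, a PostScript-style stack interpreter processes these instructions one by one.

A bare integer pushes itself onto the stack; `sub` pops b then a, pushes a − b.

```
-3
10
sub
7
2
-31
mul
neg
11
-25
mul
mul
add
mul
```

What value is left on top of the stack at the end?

-3  -> [-3]
10  -> [-3, 10]
sub -> [-13]
7   -> [-13, 7]
2   -> [-13, 7, 2]
-31 -> [-13, 7, 2, -31]
mul -> [-13, 7, -62]
neg -> [-13, 7, 62]
11  -> [-13, 7, 62, 11]
-25 -> [-13, 7, 62, 11, -25]
mul -> [-13, 7, 62, -275]
mul -> [-13, 7, -17050]
add -> [-13, -17043]
mul -> [221559]

221559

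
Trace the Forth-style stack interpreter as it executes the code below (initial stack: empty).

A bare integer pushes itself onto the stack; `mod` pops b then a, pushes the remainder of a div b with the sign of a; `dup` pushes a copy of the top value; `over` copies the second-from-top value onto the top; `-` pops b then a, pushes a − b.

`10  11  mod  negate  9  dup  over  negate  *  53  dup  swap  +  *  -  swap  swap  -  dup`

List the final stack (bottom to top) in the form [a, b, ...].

10      10
11      10 11
mod     10
negate  -10
9       -10 9
dup     -10 9 9
over    -10 9 9 9
negate  -10 9 9 -9
*       -10 9 -81
53      -10 9 -81 53
dup     -10 9 -81 53 53
swap    -10 9 -81 53 53
+       -10 9 -81 106
*       -10 9 -8586
-       -10 8595
swap    8595 -10
swap    -10 8595
-       -8605
dup     -8605 -8605

[-8605, -8605]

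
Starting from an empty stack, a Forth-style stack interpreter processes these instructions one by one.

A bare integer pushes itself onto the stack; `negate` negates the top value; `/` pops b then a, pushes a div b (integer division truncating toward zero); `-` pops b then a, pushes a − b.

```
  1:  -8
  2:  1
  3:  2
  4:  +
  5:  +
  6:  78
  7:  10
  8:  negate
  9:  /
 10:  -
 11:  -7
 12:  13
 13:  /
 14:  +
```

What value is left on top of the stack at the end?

2

-8      -8
1       -8 1
2       -8 1 2
+       -8 3
+       -5
78      -5 78
10      -5 78 10
negate  -5 78 -10
/       -5 -7
-       2
-7      2 -7
13      2 -7 13
/       2 0
+       2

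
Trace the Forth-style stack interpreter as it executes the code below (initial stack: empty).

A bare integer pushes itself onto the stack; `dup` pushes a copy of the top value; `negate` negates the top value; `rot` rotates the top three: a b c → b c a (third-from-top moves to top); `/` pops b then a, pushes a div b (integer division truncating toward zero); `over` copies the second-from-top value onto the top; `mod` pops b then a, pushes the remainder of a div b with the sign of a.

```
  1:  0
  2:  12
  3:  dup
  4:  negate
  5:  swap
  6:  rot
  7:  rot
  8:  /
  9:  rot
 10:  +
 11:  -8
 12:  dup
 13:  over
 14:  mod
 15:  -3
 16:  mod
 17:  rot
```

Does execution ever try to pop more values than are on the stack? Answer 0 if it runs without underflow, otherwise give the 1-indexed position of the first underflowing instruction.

0       0
12      0 12
dup     0 12 12
negate  0 12 -12
swap    0 -12 12
rot     -12 12 0
rot     12 0 -12
/       12 0
rot  — needs 3 operands, stack has 2 → underflow

9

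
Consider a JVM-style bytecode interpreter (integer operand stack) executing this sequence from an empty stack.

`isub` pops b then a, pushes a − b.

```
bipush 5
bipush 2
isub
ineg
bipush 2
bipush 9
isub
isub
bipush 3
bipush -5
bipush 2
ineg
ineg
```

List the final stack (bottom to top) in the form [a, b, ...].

[4, 3, -5, 2]

bipush 5  : [5]
bipush 2  : [5, 2]
isub      : [3]
ineg      : [-3]
bipush 2  : [-3, 2]
bipush 9  : [-3, 2, 9]
isub      : [-3, -7]
isub      : [4]
bipush 3  : [4, 3]
bipush -5 : [4, 3, -5]
bipush 2  : [4, 3, -5, 2]
ineg      : [4, 3, -5, -2]
ineg      : [4, 3, -5, 2]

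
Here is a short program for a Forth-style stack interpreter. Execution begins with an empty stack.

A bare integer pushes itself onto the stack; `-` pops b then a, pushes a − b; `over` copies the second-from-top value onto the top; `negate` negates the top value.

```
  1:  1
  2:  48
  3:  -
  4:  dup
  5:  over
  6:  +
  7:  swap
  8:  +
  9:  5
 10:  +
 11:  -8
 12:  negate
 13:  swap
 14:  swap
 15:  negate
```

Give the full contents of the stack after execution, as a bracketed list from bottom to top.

1      → 1
48     → 1 48
-      → -47
dup    → -47 -47
over   → -47 -47 -47
+      → -47 -94
swap   → -94 -47
+      → -141
5      → -141 5
+      → -136
-8     → -136 -8
negate → -136 8
swap   → 8 -136
swap   → -136 8
negate → -136 -8

[-136, -8]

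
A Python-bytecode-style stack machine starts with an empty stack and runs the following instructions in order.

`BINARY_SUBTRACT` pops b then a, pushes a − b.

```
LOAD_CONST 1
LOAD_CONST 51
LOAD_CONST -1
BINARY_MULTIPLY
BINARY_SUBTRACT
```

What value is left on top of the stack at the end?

52

LOAD_CONST 1    -> 1
LOAD_CONST 51   -> 1 51
LOAD_CONST -1   -> 1 51 -1
BINARY_MULTIPLY -> 1 -51
BINARY_SUBTRACT -> 52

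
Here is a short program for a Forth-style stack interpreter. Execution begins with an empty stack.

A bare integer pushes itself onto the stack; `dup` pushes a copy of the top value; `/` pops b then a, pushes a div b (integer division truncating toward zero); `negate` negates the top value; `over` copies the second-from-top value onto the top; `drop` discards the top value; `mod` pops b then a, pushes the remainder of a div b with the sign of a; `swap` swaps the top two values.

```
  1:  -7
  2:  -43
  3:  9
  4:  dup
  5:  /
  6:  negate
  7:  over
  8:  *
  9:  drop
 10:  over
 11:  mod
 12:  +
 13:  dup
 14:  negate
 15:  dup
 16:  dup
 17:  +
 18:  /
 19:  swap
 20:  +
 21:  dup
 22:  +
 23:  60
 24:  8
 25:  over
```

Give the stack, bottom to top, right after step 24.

-7     → -7
-43    → -7 -43
9      → -7 -43 9
dup    → -7 -43 9 9
/      → -7 -43 1
negate → -7 -43 -1
over   → -7 -43 -1 -43
*      → -7 -43 43
drop   → -7 -43
over   → -7 -43 -7
mod    → -7 -1
+      → -8
dup    → -8 -8
negate → -8 8
dup    → -8 8 8
dup    → -8 8 8 8
+      → -8 8 16
/      → -8 0
swap   → 0 -8
+      → -8
dup    → -8 -8
+      → -16
60     → -16 60
8      → -16 60 8

[-16, 60, 8]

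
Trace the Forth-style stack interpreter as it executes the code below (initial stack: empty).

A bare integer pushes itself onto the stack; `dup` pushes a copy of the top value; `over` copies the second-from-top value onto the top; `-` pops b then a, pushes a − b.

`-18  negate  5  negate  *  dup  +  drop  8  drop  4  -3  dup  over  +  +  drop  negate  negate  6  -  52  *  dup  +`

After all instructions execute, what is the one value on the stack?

-18    -> [-18]
negate -> [18]
5      -> [18, 5]
negate -> [18, -5]
*      -> [-90]
dup    -> [-90, -90]
+      -> [-180]
drop   -> []
8      -> [8]
drop   -> []
4      -> [4]
-3     -> [4, -3]
dup    -> [4, -3, -3]
over   -> [4, -3, -3, -3]
+      -> [4, -3, -6]
+      -> [4, -9]
drop   -> [4]
negate -> [-4]
negate -> [4]
6      -> [4, 6]
-      -> [-2]
52     -> [-2, 52]
*      -> [-104]
dup    -> [-104, -104]
+      -> [-208]

-208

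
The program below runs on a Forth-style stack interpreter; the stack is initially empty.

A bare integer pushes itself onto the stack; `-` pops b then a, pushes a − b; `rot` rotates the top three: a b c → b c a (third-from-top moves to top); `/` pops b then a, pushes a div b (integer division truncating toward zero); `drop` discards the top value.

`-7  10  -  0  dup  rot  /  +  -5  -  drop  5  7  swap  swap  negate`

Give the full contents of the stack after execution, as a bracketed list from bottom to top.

-7      [-7]
10      [-7, 10]
-       [-17]
0       [-17, 0]
dup     [-17, 0, 0]
rot     [0, 0, -17]
/       [0, 0]
+       [0]
-5      [0, -5]
-       [5]
drop    []
5       [5]
7       [5, 7]
swap    [7, 5]
swap    [5, 7]
negate  [5, -7]

[5, -7]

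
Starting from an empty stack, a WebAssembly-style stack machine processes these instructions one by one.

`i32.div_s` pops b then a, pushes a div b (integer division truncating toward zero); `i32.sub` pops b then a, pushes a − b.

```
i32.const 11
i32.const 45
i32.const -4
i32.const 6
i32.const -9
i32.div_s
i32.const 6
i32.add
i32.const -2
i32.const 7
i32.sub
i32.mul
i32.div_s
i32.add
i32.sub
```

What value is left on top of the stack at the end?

-34

i32.const 11 : [11]
i32.const 45 : [11, 45]
i32.const -4 : [11, 45, -4]
i32.const 6  : [11, 45, -4, 6]
i32.const -9 : [11, 45, -4, 6, -9]
i32.div_s    : [11, 45, -4, 0]
i32.const 6  : [11, 45, -4, 0, 6]
i32.add      : [11, 45, -4, 6]
i32.const -2 : [11, 45, -4, 6, -2]
i32.const 7  : [11, 45, -4, 6, -2, 7]
i32.sub      : [11, 45, -4, 6, -9]
i32.mul      : [11, 45, -4, -54]
i32.div_s    : [11, 45, 0]
i32.add      : [11, 45]
i32.sub      : [-34]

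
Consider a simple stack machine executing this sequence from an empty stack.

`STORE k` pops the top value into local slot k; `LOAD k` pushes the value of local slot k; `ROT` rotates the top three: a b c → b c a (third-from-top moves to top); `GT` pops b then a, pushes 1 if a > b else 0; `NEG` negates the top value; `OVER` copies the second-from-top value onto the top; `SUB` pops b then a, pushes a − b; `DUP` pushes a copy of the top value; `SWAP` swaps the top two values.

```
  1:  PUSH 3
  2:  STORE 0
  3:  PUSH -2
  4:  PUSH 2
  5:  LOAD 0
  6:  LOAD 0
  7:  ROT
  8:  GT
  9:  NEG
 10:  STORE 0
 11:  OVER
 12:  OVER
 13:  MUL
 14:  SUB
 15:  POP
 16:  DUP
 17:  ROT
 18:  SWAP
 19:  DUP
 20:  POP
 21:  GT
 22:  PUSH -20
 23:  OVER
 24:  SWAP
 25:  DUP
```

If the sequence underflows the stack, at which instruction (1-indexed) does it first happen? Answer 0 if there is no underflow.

17

PUSH 3   [3]
STORE 0  []
PUSH -2  [-2]
PUSH 2   [-2, 2]
LOAD 0   [-2, 2, 3]
LOAD 0   [-2, 2, 3, 3]
ROT      [-2, 3, 3, 2]
GT       [-2, 3, 1]
NEG      [-2, 3, -1]
STORE 0  [-2, 3]
OVER     [-2, 3, -2]
OVER     [-2, 3, -2, 3]
MUL      [-2, 3, -6]
SUB      [-2, 9]
POP      [-2]
DUP      [-2, -2]
ROT  — needs 3 operands, stack has 2 → underflow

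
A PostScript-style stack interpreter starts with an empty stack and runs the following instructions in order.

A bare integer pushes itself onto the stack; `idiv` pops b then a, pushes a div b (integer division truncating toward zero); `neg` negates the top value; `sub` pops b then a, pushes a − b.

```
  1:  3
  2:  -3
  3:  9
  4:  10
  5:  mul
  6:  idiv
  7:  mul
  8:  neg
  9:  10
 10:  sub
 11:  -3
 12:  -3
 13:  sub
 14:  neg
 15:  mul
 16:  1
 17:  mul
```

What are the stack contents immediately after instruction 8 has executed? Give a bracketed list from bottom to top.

3    → 3
-3   → 3 -3
9    → 3 -3 9
10   → 3 -3 9 10
mul  → 3 -3 90
idiv → 3 0
mul  → 0
neg  → 0

[0]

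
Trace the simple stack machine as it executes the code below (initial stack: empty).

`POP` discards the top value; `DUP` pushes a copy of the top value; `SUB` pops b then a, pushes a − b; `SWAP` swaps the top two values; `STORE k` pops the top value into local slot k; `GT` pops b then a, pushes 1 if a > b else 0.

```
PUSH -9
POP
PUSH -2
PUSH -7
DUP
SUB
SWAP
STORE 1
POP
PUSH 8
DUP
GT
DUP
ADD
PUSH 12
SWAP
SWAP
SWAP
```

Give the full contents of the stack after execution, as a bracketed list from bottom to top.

PUSH -9  -9
POP      (empty)
PUSH -2  -2
PUSH -7  -2 -7
DUP      -2 -7 -7
SUB      -2 0
SWAP     0 -2
STORE 1  0
POP      (empty)
PUSH 8   8
DUP      8 8
GT       0
DUP      0 0
ADD      0
PUSH 12  0 12
SWAP     12 0
SWAP     0 12
SWAP     12 0

[12, 0]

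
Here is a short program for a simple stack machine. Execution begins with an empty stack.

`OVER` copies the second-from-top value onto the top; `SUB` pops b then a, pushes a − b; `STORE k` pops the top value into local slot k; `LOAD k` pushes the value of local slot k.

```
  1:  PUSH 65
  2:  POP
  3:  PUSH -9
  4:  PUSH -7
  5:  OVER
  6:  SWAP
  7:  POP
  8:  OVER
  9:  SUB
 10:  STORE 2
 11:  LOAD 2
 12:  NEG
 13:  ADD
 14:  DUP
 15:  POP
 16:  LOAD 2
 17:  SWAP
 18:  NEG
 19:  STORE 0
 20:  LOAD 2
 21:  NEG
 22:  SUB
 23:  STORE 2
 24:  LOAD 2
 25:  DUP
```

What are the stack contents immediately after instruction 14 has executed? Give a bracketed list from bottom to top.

[-9, -9]

PUSH 65 : 65
POP     : (empty)
PUSH -9 : -9
PUSH -7 : -9 -7
OVER    : -9 -7 -9
SWAP    : -9 -9 -7
POP     : -9 -9
OVER    : -9 -9 -9
SUB     : -9 0
STORE 2 : -9
LOAD 2  : -9 0
NEG     : -9 0
ADD     : -9
DUP     : -9 -9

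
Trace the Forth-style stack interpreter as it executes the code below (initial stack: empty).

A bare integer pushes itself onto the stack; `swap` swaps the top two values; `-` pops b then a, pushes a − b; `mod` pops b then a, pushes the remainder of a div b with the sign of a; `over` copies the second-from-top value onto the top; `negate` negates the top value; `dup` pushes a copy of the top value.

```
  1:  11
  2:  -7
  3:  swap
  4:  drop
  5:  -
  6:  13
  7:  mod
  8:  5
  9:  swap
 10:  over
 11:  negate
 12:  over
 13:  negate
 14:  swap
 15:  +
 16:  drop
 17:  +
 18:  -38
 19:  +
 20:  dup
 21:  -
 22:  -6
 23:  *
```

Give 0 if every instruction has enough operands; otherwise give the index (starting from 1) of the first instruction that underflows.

5

11    [11]
-7    [11, -7]
swap  [-7, 11]
drop  [-7]
-  — needs 2 operands, stack has 1 → underflow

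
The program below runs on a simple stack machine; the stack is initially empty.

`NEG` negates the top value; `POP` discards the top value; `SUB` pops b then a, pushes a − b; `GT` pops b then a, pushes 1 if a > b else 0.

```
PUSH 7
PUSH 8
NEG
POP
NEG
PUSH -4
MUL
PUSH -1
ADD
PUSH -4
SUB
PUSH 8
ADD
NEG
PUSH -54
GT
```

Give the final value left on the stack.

1

PUSH 7   : [7]
PUSH 8   : [7, 8]
NEG      : [7, -8]
POP      : [7]
NEG      : [-7]
PUSH -4  : [-7, -4]
MUL      : [28]
PUSH -1  : [28, -1]
ADD      : [27]
PUSH -4  : [27, -4]
SUB      : [31]
PUSH 8   : [31, 8]
ADD      : [39]
NEG      : [-39]
PUSH -54 : [-39, -54]
GT       : [1]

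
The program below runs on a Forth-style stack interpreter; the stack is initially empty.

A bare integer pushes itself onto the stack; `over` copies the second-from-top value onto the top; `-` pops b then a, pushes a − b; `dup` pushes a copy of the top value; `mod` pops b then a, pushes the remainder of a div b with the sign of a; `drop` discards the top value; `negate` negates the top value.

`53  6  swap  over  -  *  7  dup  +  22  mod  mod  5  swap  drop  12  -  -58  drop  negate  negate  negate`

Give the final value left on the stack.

53     → 53
6      → 53 6
swap   → 6 53
over   → 6 53 6
-      → 6 47
*      → 282
7      → 282 7
dup    → 282 7 7
+      → 282 14
22     → 282 14 22
mod    → 282 14
mod    → 2
5      → 2 5
swap   → 5 2
drop   → 5
12     → 5 12
-      → -7
-58    → -7 -58
drop   → -7
negate → 7
negate → -7
negate → 7

7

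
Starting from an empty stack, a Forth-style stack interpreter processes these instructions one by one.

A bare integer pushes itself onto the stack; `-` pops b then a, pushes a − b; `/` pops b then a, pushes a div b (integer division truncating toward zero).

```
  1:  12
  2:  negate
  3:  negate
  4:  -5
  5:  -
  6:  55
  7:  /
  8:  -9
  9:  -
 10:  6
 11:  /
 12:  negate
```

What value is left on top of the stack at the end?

12     -> 12
negate -> -12
negate -> 12
-5     -> 12 -5
-      -> 17
55     -> 17 55
/      -> 0
-9     -> 0 -9
-      -> 9
6      -> 9 6
/      -> 1
negate -> -1

-1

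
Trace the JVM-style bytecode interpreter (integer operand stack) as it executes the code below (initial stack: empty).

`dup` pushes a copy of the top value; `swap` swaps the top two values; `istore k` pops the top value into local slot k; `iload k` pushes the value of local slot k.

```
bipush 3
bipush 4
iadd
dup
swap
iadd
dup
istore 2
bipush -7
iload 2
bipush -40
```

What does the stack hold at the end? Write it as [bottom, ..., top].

bipush 3   : 3
bipush 4   : 3 4
iadd       : 7
dup        : 7 7
swap       : 7 7
iadd       : 14
dup        : 14 14
istore 2   : 14
bipush -7  : 14 -7
iload 2    : 14 -7 14
bipush -40 : 14 -7 14 -40

[14, -7, 14, -40]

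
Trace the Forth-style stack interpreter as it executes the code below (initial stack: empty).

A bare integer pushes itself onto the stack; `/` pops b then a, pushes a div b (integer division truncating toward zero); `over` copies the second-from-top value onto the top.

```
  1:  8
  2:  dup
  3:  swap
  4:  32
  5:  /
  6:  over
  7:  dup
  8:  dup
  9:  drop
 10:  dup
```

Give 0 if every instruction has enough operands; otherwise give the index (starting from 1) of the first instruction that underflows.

8    -> [8]
dup  -> [8, 8]
swap -> [8, 8]
32   -> [8, 8, 32]
/    -> [8, 0]
over -> [8, 0, 8]
dup  -> [8, 0, 8, 8]
dup  -> [8, 0, 8, 8, 8]
drop -> [8, 0, 8, 8]
dup  -> [8, 0, 8, 8, 8]

0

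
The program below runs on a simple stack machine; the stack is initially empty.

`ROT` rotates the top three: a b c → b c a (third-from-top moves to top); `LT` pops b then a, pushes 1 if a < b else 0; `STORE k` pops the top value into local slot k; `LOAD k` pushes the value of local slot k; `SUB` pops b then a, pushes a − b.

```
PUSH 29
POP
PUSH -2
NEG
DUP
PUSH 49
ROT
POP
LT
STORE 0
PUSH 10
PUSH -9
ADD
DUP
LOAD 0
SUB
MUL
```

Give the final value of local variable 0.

PUSH 29 → 29
POP     → (empty)
PUSH -2 → -2
NEG     → 2
DUP     → 2 2
PUSH 49 → 2 2 49
ROT     → 2 49 2
POP     → 2 49
LT      → 1
STORE 0 → (empty)
PUSH 10 → 10
PUSH -9 → 10 -9
ADD     → 1
DUP     → 1 1
LOAD 0  → 1 1 1
SUB     → 1 0
MUL     → 0

1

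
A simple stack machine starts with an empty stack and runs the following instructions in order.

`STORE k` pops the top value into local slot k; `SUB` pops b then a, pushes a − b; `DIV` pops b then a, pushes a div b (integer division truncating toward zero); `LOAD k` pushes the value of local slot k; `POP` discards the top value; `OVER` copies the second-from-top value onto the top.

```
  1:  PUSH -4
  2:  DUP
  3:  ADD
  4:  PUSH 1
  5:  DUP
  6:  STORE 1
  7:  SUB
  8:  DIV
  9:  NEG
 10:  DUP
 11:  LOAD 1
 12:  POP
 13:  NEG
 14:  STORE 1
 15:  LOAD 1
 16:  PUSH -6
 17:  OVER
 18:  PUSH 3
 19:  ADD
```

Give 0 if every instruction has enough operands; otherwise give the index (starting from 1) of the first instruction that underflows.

8

PUSH -4  [-4]
DUP      [-4, -4]
ADD      [-8]
PUSH 1   [-8, 1]
DUP      [-8, 1, 1]
STORE 1  [-8, 1]
SUB      [-9]
DIV  — needs 2 operands, stack has 1 → underflow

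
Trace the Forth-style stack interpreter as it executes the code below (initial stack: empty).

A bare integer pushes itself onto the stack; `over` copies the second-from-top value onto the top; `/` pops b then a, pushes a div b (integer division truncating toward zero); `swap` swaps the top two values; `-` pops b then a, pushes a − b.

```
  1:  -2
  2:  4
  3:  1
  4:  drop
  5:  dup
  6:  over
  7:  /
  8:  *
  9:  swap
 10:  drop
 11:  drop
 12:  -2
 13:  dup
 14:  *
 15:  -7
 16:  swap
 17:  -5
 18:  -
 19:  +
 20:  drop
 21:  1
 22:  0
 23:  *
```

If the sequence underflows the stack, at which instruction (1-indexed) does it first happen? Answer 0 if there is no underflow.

-2   : [-2]
4    : [-2, 4]
1    : [-2, 4, 1]
drop : [-2, 4]
dup  : [-2, 4, 4]
over : [-2, 4, 4, 4]
/    : [-2, 4, 1]
*    : [-2, 4]
swap : [4, -2]
drop : [4]
drop : []
-2   : [-2]
dup  : [-2, -2]
*    : [4]
-7   : [4, -7]
swap : [-7, 4]
-5   : [-7, 4, -5]
-    : [-7, 9]
+    : [2]
drop : []
1    : [1]
0    : [1, 0]
*    : [0]

0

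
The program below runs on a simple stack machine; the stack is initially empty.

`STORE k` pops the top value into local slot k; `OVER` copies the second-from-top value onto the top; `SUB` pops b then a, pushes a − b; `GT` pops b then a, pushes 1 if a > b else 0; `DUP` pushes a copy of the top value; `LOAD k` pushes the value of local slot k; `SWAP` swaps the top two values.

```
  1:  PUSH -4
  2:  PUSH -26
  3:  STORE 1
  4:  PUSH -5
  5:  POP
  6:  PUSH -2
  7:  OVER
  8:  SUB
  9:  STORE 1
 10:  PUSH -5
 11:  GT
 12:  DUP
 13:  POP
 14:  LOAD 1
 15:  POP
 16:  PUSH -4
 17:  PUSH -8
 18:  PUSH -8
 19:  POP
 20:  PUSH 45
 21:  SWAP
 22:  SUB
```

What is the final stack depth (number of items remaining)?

PUSH -4  → -4
PUSH -26 → -4 -26
STORE 1  → -4
PUSH -5  → -4 -5
POP      → -4
PUSH -2  → -4 -2
OVER     → -4 -2 -4
SUB      → -4 2
STORE 1  → -4
PUSH -5  → -4 -5
GT       → 1
DUP      → 1 1
POP      → 1
LOAD 1   → 1 2
POP      → 1
PUSH -4  → 1 -4
PUSH -8  → 1 -4 -8
PUSH -8  → 1 -4 -8 -8
POP      → 1 -4 -8
PUSH 45  → 1 -4 -8 45
SWAP     → 1 -4 45 -8
SUB      → 1 -4 53

3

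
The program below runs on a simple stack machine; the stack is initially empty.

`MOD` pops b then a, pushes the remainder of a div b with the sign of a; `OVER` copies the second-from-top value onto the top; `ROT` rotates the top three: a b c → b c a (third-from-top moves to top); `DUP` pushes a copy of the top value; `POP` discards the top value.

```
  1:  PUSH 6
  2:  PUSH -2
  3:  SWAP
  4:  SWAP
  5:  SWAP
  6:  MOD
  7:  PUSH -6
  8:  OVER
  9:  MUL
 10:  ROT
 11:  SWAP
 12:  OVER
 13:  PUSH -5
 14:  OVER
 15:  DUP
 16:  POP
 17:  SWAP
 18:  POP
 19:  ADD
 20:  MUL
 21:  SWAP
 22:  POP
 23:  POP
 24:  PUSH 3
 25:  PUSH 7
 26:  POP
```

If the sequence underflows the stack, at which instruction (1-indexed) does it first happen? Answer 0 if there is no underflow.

PUSH 6  -> [6]
PUSH -2 -> [6, -2]
SWAP    -> [-2, 6]
SWAP    -> [6, -2]
SWAP    -> [-2, 6]
MOD     -> [-2]
PUSH -6 -> [-2, -6]
OVER    -> [-2, -6, -2]
MUL     -> [-2, 12]
ROT  — needs 3 operands, stack has 2 → underflow

10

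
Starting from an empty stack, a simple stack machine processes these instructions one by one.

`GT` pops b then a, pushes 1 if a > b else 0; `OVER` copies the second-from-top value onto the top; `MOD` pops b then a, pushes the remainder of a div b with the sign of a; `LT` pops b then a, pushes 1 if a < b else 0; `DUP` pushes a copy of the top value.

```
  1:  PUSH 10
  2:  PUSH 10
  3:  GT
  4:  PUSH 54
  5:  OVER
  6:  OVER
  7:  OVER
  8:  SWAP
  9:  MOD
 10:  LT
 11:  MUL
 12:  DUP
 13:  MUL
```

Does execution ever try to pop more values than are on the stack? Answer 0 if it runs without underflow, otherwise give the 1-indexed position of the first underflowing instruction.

PUSH 10  [10]
PUSH 10  [10, 10]
GT       [0]
PUSH 54  [0, 54]
OVER     [0, 54, 0]
OVER     [0, 54, 0, 54]
OVER     [0, 54, 0, 54, 0]
SWAP     [0, 54, 0, 0, 54]
MOD      [0, 54, 0, 0]
LT       [0, 54, 0]
MUL      [0, 0]
DUP      [0, 0, 0]
MUL      [0, 0]

0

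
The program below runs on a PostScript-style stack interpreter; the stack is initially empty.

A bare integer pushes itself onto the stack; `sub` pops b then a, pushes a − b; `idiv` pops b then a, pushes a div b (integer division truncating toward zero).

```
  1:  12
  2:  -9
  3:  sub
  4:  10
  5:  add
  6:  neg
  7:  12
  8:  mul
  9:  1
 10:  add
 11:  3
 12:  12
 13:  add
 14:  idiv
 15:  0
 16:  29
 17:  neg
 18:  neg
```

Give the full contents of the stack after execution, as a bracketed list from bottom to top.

12   : 12
-9   : 12 -9
sub  : 21
10   : 21 10
add  : 31
neg  : -31
12   : -31 12
mul  : -372
1    : -372 1
add  : -371
3    : -371 3
12   : -371 3 12
add  : -371 15
idiv : -24
0    : -24 0
29   : -24 0 29
neg  : -24 0 -29
neg  : -24 0 29

[-24, 0, 29]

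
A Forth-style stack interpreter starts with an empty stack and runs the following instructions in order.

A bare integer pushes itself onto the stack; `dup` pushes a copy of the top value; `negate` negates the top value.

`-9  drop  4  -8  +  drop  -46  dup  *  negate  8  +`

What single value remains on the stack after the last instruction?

-2108

-9      [-9]
drop    []
4       [4]
-8      [4, -8]
+       [-4]
drop    []
-46     [-46]
dup     [-46, -46]
*       [2116]
negate  [-2116]
8       [-2116, 8]
+       [-2108]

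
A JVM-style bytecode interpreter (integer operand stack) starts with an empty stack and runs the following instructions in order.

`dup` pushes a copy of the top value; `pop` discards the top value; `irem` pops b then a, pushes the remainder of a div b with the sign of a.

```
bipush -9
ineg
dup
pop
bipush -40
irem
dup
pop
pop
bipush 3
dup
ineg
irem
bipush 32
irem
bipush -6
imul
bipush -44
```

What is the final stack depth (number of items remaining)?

bipush -9  → -9
ineg       → 9
dup        → 9 9
pop        → 9
bipush -40 → 9 -40
irem       → 9
dup        → 9 9
pop        → 9
pop        → (empty)
bipush 3   → 3
dup        → 3 3
ineg       → 3 -3
irem       → 0
bipush 32  → 0 32
irem       → 0
bipush -6  → 0 -6
imul       → 0
bipush -44 → 0 -44

2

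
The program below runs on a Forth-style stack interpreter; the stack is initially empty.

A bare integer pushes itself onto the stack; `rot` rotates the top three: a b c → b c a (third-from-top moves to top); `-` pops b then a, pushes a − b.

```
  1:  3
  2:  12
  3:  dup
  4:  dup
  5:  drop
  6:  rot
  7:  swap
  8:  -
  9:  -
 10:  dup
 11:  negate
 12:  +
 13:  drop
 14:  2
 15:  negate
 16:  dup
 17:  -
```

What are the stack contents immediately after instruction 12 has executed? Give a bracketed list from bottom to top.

[0]

3      → 3
12     → 3 12
dup    → 3 12 12
dup    → 3 12 12 12
drop   → 3 12 12
rot    → 12 12 3
swap   → 12 3 12
-      → 12 -9
-      → 21
dup    → 21 21
negate → 21 -21
+      → 0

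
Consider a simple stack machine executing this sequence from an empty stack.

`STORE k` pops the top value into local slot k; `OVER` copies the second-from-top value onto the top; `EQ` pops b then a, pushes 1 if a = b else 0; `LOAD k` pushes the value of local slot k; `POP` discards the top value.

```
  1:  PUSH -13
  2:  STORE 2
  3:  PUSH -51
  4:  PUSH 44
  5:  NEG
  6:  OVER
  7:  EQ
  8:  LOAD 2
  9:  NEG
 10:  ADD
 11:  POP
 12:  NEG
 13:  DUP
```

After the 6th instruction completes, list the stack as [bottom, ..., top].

PUSH -13 : [-13]
STORE 2  : []
PUSH -51 : [-51]
PUSH 44  : [-51, 44]
NEG      : [-51, -44]
OVER     : [-51, -44, -51]

[-51, -44, -51]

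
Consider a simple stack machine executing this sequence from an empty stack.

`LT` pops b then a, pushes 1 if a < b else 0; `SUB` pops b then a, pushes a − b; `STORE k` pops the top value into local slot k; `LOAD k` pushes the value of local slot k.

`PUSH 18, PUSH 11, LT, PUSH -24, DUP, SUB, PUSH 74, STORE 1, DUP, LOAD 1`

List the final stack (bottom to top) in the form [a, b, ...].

PUSH 18  -> 18
PUSH 11  -> 18 11
LT       -> 0
PUSH -24 -> 0 -24
DUP      -> 0 -24 -24
SUB      -> 0 0
PUSH 74  -> 0 0 74
STORE 1  -> 0 0
DUP      -> 0 0 0
LOAD 1   -> 0 0 0 74

[0, 0, 0, 74]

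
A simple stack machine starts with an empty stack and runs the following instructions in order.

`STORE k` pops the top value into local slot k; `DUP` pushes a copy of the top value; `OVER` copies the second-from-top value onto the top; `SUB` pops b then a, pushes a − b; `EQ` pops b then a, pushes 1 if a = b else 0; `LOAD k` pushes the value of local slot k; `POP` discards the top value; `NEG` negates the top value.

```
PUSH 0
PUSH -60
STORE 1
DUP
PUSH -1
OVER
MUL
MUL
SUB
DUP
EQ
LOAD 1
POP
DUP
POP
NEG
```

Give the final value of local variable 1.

PUSH 0   -> [0]
PUSH -60 -> [0, -60]
STORE 1  -> [0]
DUP      -> [0, 0]
PUSH -1  -> [0, 0, -1]
OVER     -> [0, 0, -1, 0]
MUL      -> [0, 0, 0]
MUL      -> [0, 0]
SUB      -> [0]
DUP      -> [0, 0]
EQ       -> [1]
LOAD 1   -> [1, -60]
POP      -> [1]
DUP      -> [1, 1]
POP      -> [1]
NEG      -> [-1]

-60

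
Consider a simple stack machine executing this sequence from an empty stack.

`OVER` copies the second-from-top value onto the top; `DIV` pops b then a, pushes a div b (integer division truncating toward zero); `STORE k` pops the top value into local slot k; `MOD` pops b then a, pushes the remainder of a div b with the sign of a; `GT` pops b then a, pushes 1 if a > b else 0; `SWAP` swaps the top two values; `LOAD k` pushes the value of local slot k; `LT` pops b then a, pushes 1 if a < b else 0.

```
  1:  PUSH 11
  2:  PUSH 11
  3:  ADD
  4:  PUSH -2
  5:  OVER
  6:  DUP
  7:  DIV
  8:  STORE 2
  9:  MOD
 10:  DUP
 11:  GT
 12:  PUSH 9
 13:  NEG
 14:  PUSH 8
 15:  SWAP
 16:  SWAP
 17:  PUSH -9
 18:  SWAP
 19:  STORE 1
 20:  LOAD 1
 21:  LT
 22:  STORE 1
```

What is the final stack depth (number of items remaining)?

2

PUSH 11  [11]
PUSH 11  [11, 11]
ADD      [22]
PUSH -2  [22, -2]
OVER     [22, -2, 22]
DUP      [22, -2, 22, 22]
DIV      [22, -2, 1]
STORE 2  [22, -2]
MOD      [0]
DUP      [0, 0]
GT       [0]
PUSH 9   [0, 9]
NEG      [0, -9]
PUSH 8   [0, -9, 8]
SWAP     [0, 8, -9]
SWAP     [0, -9, 8]
PUSH -9  [0, -9, 8, -9]
SWAP     [0, -9, -9, 8]
STORE 1  [0, -9, -9]
LOAD 1   [0, -9, -9, 8]
LT       [0, -9, 1]
STORE 1  [0, -9]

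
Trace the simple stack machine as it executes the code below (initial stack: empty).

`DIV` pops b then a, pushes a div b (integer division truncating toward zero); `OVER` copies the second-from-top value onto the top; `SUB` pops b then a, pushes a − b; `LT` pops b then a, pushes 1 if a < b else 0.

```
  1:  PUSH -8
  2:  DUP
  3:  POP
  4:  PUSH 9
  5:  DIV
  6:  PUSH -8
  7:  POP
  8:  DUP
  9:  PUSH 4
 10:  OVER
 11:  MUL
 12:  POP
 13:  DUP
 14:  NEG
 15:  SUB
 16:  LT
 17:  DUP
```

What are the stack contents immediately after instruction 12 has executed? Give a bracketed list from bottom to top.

PUSH -8 : -8
DUP     : -8 -8
POP     : -8
PUSH 9  : -8 9
DIV     : 0
PUSH -8 : 0 -8
POP     : 0
DUP     : 0 0
PUSH 4  : 0 0 4
OVER    : 0 0 4 0
MUL     : 0 0 0
POP     : 0 0

[0, 0]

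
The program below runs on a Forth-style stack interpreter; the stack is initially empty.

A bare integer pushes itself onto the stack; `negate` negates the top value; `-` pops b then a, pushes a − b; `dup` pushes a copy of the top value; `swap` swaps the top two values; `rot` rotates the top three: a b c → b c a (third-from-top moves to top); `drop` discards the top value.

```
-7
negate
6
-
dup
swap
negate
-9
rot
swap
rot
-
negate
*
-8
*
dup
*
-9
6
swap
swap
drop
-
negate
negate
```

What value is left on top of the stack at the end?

4105

-7     : -7
negate : 7
6      : 7 6
-      : 1
dup    : 1 1
swap   : 1 1
negate : 1 -1
-9     : 1 -1 -9
rot    : -1 -9 1
swap   : -1 1 -9
rot    : 1 -9 -1
-      : 1 -8
negate : 1 8
*      : 8
-8     : 8 -8
*      : -64
dup    : -64 -64
*      : 4096
-9     : 4096 -9
6      : 4096 -9 6
swap   : 4096 6 -9
swap   : 4096 -9 6
drop   : 4096 -9
-      : 4105
negate : -4105
negate : 4105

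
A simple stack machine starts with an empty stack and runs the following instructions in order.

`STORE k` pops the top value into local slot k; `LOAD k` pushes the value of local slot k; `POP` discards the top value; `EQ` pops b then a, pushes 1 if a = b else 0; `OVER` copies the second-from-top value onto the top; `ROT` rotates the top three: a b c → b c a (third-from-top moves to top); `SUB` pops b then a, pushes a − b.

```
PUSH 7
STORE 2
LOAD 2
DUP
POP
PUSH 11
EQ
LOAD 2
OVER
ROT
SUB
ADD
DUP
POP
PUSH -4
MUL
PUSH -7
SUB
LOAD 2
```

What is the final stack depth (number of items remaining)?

PUSH 7  → 7
STORE 2 → (empty)
LOAD 2  → 7
DUP     → 7 7
POP     → 7
PUSH 11 → 7 11
EQ      → 0
LOAD 2  → 0 7
OVER    → 0 7 0
ROT     → 7 0 0
SUB     → 7 0
ADD     → 7
DUP     → 7 7
POP     → 7
PUSH -4 → 7 -4
MUL     → -28
PUSH -7 → -28 -7
SUB     → -21
LOAD 2  → -21 7

2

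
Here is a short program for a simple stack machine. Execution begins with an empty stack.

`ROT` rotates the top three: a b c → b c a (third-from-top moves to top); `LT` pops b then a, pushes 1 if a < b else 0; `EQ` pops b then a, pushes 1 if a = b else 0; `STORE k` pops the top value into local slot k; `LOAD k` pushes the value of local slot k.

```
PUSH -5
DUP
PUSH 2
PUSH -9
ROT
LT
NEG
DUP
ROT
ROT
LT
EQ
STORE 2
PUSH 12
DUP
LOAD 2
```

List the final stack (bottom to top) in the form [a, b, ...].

[-5, 12, 12, 0]

PUSH -5 -> -5
DUP     -> -5 -5
PUSH 2  -> -5 -5 2
PUSH -9 -> -5 -5 2 -9
ROT     -> -5 2 -9 -5
LT      -> -5 2 1
NEG     -> -5 2 -1
DUP     -> -5 2 -1 -1
ROT     -> -5 -1 -1 2
ROT     -> -5 -1 2 -1
LT      -> -5 -1 0
EQ      -> -5 0
STORE 2 -> -5
PUSH 12 -> -5 12
DUP     -> -5 12 12
LOAD 2  -> -5 12 12 0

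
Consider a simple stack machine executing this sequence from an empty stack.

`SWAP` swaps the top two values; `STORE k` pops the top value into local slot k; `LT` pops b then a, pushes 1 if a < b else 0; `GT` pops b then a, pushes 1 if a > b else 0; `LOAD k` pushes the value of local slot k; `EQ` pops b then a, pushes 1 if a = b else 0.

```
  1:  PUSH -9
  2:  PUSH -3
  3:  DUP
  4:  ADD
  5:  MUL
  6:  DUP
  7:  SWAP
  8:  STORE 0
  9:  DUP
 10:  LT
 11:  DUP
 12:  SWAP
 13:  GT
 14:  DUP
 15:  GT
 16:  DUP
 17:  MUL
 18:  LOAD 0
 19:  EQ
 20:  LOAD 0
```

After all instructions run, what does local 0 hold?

54

PUSH -9  -9
PUSH -3  -9 -3
DUP      -9 -3 -3
ADD      -9 -6
MUL      54
DUP      54 54
SWAP     54 54
STORE 0  54
DUP      54 54
LT       0
DUP      0 0
SWAP     0 0
GT       0
DUP      0 0
GT       0
DUP      0 0
MUL      0
LOAD 0   0 54
EQ       0
LOAD 0   0 54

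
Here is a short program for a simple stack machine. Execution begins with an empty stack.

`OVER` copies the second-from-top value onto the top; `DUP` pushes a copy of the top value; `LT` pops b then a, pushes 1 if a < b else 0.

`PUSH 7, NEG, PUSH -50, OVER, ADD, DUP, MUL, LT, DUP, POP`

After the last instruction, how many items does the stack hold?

PUSH 7   → [7]
NEG      → [-7]
PUSH -50 → [-7, -50]
OVER     → [-7, -50, -7]
ADD      → [-7, -57]
DUP      → [-7, -57, -57]
MUL      → [-7, 3249]
LT       → [1]
DUP      → [1, 1]
POP      → [1]

1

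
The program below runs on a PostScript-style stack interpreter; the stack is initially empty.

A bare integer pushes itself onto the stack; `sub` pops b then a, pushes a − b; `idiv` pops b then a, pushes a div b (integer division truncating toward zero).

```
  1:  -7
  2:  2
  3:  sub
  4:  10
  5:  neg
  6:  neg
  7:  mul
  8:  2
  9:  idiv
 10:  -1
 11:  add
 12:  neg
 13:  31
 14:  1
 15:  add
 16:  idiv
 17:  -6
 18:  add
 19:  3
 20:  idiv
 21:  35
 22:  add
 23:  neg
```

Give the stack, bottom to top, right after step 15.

-7   → [-7]
2    → [-7, 2]
sub  → [-9]
10   → [-9, 10]
neg  → [-9, -10]
neg  → [-9, 10]
mul  → [-90]
2    → [-90, 2]
idiv → [-45]
-1   → [-45, -1]
add  → [-46]
neg  → [46]
31   → [46, 31]
1    → [46, 31, 1]
add  → [46, 32]

[46, 32]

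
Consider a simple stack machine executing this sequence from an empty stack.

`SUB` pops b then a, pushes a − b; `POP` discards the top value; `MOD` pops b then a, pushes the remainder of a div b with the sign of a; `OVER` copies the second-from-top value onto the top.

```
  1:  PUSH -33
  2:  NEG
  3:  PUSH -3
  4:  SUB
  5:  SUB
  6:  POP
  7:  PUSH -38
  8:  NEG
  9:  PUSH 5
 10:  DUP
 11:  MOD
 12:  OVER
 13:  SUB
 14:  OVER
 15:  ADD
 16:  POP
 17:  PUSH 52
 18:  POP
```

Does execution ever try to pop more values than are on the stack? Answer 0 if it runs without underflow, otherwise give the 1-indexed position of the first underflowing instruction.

PUSH -33 → -33
NEG      → 33
PUSH -3  → 33 -3
SUB      → 36
SUB  — needs 2 operands, stack has 1 → underflow

5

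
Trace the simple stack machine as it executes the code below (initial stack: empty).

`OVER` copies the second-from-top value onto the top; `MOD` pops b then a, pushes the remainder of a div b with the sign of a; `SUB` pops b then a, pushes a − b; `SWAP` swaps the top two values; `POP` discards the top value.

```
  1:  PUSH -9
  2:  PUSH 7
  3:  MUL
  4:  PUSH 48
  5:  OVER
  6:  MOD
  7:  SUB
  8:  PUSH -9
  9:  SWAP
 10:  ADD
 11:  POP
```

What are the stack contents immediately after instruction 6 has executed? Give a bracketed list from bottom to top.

PUSH -9 -> -9
PUSH 7  -> -9 7
MUL     -> -63
PUSH 48 -> -63 48
OVER    -> -63 48 -63
MOD     -> -63 48

[-63, 48]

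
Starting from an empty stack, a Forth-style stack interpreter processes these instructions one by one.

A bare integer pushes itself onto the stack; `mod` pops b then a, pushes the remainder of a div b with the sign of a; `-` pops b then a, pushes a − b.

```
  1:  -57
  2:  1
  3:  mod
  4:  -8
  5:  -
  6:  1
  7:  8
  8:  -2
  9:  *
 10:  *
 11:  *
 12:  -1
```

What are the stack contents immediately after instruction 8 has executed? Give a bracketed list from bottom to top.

[8, 1, 8, -2]

-57 -> [-57]
1   -> [-57, 1]
mod -> [0]
-8  -> [0, -8]
-   -> [8]
1   -> [8, 1]
8   -> [8, 1, 8]
-2  -> [8, 1, 8, -2]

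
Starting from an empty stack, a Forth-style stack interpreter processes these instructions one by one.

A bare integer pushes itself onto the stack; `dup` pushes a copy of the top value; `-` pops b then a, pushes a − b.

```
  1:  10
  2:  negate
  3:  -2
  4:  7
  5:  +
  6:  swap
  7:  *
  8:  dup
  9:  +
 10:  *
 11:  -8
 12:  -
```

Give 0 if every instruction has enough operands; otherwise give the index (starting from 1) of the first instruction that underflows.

10     : 10
negate : -10
-2     : -10 -2
7      : -10 -2 7
+      : -10 5
swap   : 5 -10
*      : -50
dup    : -50 -50
+      : -100
*  — needs 2 operands, stack has 1 → underflow

10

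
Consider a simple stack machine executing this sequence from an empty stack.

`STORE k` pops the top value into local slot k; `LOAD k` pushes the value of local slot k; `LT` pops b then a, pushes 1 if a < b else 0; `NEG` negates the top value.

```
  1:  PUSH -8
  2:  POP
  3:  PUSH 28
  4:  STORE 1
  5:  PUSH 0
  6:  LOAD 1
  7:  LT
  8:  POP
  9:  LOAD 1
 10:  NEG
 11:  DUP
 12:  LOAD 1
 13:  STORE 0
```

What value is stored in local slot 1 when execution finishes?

28

PUSH -8 -> [-8]
POP     -> []
PUSH 28 -> [28]
STORE 1 -> []
PUSH 0  -> [0]
LOAD 1  -> [0, 28]
LT      -> [1]
POP     -> []
LOAD 1  -> [28]
NEG     -> [-28]
DUP     -> [-28, -28]
LOAD 1  -> [-28, -28, 28]
STORE 0 -> [-28, -28]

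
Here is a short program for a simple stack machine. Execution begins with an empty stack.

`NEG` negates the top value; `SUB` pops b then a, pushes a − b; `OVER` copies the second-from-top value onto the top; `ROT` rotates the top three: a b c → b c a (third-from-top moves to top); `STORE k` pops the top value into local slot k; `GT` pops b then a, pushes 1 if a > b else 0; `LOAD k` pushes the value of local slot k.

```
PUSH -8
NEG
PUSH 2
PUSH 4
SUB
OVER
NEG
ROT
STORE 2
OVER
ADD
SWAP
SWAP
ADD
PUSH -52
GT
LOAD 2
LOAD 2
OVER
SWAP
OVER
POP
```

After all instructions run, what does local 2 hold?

PUSH -8  -> [-8]
NEG      -> [8]
PUSH 2   -> [8, 2]
PUSH 4   -> [8, 2, 4]
SUB      -> [8, -2]
OVER     -> [8, -2, 8]
NEG      -> [8, -2, -8]
ROT      -> [-2, -8, 8]
STORE 2  -> [-2, -8]
OVER     -> [-2, -8, -2]
ADD      -> [-2, -10]
SWAP     -> [-10, -2]
SWAP     -> [-2, -10]
ADD      -> [-12]
PUSH -52 -> [-12, -52]
GT       -> [1]
LOAD 2   -> [1, 8]
LOAD 2   -> [1, 8, 8]
OVER     -> [1, 8, 8, 8]
SWAP     -> [1, 8, 8, 8]
OVER     -> [1, 8, 8, 8, 8]
POP      -> [1, 8, 8, 8]

8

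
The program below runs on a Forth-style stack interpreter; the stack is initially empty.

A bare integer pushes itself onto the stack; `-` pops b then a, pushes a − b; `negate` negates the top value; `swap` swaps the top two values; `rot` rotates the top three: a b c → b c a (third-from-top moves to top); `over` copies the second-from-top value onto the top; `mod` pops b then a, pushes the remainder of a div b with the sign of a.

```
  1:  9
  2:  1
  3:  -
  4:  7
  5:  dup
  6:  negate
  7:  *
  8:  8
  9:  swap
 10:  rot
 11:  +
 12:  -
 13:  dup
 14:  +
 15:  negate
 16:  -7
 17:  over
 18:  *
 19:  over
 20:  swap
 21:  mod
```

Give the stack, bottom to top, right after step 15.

[-98]

9       9
1       9 1
-       8
7       8 7
dup     8 7 7
negate  8 7 -7
*       8 -49
8       8 -49 8
swap    8 8 -49
rot     8 -49 8
+       8 -41
-       49
dup     49 49
+       98
negate  -98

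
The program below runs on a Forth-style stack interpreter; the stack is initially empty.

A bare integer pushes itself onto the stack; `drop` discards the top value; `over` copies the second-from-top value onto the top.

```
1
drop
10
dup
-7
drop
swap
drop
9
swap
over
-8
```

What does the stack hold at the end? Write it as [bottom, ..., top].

1    : 1
drop : (empty)
10   : 10
dup  : 10 10
-7   : 10 10 -7
drop : 10 10
swap : 10 10
drop : 10
9    : 10 9
swap : 9 10
over : 9 10 9
-8   : 9 10 9 -8

[9, 10, 9, -8]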